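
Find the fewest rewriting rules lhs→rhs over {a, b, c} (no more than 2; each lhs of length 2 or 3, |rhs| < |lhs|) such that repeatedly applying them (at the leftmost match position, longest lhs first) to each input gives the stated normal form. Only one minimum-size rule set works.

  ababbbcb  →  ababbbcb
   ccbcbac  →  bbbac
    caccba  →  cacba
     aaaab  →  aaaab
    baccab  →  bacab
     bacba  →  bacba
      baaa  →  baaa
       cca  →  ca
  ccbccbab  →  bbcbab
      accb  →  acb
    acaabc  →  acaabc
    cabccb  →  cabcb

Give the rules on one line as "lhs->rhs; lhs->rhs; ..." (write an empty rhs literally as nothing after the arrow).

  | ababbbcb
  | ccbcbac => cbcbac => bbbac
  | caccba => cacba
  | aaaab

cbc->bb; cc->c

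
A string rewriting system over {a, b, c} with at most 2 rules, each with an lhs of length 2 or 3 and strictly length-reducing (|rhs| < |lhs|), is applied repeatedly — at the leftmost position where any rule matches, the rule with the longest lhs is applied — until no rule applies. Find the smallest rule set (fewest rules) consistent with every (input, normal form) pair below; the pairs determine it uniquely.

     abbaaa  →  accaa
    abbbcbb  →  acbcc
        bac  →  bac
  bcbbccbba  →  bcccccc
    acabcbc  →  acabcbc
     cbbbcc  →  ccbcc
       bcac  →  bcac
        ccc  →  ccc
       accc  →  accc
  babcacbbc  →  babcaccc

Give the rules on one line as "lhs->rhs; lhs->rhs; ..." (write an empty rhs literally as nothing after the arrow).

  | abbaaa => accaa
  | abbbcbb => acbcbb => acbcc
  | bac
  | bcbbccbba => bccccbba => bcccccc

bb->c; bba->cc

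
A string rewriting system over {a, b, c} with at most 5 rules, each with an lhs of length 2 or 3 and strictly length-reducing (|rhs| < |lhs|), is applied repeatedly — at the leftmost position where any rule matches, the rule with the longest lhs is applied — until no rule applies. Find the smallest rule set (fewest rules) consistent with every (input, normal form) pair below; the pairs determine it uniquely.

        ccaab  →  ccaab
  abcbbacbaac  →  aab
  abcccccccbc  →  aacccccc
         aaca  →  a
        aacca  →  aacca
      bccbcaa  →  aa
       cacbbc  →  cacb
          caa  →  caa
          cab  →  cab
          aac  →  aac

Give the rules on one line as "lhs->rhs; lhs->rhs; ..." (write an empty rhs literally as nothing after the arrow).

aca->; ba->b; bc->a; ccb->c

  | ccaab
  | abcbbacbaac => aabbacbaac => aabbcbaac => aababaac => aabbaac => aabbac => aabbc => aaba => aab
  | abcccccccbc => aaccccccbc => aacccccc
  | aaca => a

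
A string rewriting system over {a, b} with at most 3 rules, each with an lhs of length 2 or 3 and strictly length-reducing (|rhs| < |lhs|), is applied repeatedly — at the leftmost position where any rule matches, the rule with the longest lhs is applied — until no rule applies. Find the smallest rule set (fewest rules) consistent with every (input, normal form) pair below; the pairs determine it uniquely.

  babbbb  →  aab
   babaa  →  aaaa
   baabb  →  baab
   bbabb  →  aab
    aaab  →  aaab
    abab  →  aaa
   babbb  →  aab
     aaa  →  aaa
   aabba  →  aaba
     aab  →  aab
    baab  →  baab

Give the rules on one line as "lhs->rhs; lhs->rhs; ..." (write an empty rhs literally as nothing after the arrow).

  | babbbb => aabbb => aabb => aab
  | babaa => aaaa
  | baabb => baab
  | bbabb => babb => aab

bab->aa; bb->b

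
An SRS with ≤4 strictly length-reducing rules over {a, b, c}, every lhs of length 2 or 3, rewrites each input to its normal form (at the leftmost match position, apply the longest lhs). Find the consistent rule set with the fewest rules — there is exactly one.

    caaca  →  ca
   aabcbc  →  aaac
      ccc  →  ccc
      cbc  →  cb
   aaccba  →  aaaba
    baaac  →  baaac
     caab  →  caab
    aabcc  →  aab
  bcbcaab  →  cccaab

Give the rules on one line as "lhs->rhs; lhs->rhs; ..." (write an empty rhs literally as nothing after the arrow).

  | caaca => ca
  | aabcbc => aaccc => aaac
  | ccc
  | cbc => cb

aca->; acc->aa; bc->b; bcb->cc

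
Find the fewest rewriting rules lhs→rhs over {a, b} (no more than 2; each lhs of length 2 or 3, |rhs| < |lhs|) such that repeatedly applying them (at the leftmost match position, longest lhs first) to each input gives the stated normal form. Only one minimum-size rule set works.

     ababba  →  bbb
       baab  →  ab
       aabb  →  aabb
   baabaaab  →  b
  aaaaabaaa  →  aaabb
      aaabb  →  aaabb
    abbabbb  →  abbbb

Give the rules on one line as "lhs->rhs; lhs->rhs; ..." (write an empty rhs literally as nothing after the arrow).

aba->bb; ba->

  | ababba => bbbba => bbb
  | baab => ab
  | aabb
  | baabaaab => abaaab => bbaab => bab => b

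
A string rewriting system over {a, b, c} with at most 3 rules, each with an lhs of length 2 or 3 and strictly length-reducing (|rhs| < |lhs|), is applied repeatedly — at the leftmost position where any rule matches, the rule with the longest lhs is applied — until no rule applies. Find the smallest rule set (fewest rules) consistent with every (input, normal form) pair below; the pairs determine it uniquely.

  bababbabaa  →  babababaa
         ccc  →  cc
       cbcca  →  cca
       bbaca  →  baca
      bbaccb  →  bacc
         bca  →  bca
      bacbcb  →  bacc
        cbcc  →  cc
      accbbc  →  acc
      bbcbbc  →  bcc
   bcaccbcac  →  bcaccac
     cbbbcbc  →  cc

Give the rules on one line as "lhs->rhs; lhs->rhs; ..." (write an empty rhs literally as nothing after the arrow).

bb->b; cb->c; ccc->cc

  | bababbabaa => babababaa
  | ccc => cc
  | cbcca => ccca => cca
  | bbaca => baca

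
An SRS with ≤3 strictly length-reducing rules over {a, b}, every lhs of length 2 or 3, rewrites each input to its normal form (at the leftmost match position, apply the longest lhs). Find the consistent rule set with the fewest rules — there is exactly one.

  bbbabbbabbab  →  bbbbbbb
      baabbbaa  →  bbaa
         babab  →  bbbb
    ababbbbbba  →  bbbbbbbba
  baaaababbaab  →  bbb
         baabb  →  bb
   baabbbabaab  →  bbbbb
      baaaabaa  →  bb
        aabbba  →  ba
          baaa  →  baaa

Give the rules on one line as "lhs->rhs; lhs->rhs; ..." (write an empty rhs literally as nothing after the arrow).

  | bbbabbbabbab => bbbbbabbab => bbbbbbab => bbbbbbb
  | baabbbaa => babbaa => bbaa
  | babab => bbbb
  | ababbbbbba => bbbbbbbba

ab->b; aba->bb; abb->b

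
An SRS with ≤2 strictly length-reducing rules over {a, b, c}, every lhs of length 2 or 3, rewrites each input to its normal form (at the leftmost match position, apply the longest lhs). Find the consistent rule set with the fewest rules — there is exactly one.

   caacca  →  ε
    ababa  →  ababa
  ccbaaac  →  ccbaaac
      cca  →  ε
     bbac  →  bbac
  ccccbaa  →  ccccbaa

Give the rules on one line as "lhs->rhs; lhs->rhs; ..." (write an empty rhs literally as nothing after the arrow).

  | caacca => cca => ε
  | ababa
  | ccbaaac
  | cca => ε

caa->; cca->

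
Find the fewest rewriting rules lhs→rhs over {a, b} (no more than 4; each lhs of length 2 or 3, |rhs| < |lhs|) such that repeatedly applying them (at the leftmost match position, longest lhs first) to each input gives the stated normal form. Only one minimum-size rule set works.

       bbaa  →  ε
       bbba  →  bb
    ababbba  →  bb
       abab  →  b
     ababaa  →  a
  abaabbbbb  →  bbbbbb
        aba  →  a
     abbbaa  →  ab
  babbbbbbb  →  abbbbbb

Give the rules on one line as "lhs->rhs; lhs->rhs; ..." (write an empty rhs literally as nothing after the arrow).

aa->b; ba->; bab->a

  | bbaa => ba => ε
  | bbba => bb
  | ababbba => aabba => bbba => bb
  | abab => aa => b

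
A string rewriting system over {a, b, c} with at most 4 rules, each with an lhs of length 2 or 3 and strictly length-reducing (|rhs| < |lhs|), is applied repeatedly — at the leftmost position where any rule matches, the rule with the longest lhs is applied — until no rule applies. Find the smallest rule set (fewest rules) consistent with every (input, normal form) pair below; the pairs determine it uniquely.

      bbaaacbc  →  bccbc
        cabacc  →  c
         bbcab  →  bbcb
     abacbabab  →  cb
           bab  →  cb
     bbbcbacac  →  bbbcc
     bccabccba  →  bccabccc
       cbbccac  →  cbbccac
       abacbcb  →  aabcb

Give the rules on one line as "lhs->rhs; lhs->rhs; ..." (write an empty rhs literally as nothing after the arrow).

  | bbaaacbc => bcaacbc => bcacbc => bccbc
  | cabacc => caac => c
  | bbcab => bbcb
  | abacbabab => aababab => aacbab => bab => cb

aac->; ba->c; bac->a; bca->bc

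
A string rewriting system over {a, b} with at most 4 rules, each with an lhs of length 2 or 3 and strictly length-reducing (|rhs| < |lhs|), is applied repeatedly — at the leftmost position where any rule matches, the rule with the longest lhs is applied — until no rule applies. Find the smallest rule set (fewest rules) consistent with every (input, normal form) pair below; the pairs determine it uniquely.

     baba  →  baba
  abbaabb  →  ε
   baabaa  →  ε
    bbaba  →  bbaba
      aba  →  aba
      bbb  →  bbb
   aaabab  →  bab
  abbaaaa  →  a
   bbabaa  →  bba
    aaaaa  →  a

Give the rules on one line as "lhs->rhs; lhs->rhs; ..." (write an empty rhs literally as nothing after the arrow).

  | baba
  | abbaabb => aabb => abb => ε
  | baabaa => baa => ε
  | bbaba

aa->a; aaa->; abb->; baa->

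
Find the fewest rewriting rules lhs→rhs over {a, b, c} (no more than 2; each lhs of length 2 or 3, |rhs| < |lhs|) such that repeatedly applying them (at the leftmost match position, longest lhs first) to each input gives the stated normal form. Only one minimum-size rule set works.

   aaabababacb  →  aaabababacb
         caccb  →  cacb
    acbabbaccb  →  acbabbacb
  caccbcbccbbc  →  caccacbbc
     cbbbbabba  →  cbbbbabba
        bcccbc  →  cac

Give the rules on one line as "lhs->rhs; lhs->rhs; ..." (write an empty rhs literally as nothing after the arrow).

bcb->ca; ccb->cb

  | aaabababacb
  | caccb => cacb
  | acbabbaccb => acbabbacb
  | caccbcbccbbc => cacbcbccbbc => caccaccbbc => caccacbbc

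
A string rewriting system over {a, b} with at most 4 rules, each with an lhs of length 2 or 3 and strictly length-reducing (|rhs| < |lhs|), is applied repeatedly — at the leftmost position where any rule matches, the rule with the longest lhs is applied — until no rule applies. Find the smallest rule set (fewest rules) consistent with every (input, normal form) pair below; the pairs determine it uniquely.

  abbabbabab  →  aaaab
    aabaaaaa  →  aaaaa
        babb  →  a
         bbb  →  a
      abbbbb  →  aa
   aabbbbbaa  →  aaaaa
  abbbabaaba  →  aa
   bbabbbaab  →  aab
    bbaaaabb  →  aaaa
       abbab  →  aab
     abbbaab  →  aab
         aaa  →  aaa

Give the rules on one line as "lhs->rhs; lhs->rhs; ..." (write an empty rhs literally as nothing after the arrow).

ba->a; baa->; bb->; bbb->ba

  | abbabbabab => aabbabab => aaabab => aaaab
  | aabaaaaa => aaaaa
  | babb => abb => a
  | bbb => ba => a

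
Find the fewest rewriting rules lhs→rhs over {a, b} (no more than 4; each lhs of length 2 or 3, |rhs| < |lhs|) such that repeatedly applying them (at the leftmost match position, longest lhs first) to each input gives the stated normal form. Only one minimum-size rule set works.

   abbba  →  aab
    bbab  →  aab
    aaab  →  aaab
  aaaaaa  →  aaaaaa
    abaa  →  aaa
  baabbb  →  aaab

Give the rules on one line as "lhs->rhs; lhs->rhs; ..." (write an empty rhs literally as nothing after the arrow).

ba->b; baa->aa; bb->a

  | abbba => aaba => aab
  | bbab => aab
  | aaab
  | aaaaaa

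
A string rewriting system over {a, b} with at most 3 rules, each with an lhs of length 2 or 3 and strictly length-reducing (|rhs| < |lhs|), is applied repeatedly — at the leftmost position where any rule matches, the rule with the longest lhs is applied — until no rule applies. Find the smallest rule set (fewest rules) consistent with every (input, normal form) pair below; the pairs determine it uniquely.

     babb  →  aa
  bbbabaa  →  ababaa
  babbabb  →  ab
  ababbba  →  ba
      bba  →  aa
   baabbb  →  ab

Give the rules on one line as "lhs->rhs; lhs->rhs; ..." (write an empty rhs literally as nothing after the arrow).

  | babb => bba => aa
  | bbbabaa => ababaa
  | babbabb => bbaabb => aaabb => ab
  | ababbba => abbaba => baaba => ba

aab->; abb->ba; bb->a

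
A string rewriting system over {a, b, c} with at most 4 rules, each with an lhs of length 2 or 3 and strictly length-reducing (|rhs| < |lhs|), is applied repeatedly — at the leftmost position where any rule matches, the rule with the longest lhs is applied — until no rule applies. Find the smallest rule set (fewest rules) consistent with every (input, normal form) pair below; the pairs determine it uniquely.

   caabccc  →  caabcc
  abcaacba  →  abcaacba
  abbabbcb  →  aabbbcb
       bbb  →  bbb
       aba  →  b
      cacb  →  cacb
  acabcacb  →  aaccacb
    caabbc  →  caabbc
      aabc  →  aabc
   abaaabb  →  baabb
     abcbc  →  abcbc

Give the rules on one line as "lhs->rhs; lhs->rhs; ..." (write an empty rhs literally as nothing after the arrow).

  | caabccc => caabcc
  | abcaacba
  | abbabbcb => aabbbcb
  | bbb

aba->b; bba->ab; cab->ac; ccc->cc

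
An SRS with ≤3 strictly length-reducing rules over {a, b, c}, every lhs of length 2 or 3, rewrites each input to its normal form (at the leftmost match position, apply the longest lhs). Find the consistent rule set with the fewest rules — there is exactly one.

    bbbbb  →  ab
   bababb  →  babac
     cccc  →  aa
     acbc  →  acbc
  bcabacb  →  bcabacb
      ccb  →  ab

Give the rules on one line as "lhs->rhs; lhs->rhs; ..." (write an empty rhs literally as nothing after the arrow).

bb->c; cc->a

  | bbbbb => cbbb => ccb => ab
  | bababb => babac
  | cccc => acc => aa
  | acbc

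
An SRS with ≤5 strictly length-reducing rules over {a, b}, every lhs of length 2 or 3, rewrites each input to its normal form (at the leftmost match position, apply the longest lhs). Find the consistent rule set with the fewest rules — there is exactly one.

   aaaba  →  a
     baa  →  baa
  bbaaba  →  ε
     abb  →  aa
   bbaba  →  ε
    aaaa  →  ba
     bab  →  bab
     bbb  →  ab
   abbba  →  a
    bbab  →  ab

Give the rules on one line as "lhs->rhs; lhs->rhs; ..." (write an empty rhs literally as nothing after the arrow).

aaa->b; aba->; bb->a; bba->bb

  | aaaba => bba => bb => a
  | baa
  | bbaaba => bbaba => bbba => aba => ε
  | abb => aa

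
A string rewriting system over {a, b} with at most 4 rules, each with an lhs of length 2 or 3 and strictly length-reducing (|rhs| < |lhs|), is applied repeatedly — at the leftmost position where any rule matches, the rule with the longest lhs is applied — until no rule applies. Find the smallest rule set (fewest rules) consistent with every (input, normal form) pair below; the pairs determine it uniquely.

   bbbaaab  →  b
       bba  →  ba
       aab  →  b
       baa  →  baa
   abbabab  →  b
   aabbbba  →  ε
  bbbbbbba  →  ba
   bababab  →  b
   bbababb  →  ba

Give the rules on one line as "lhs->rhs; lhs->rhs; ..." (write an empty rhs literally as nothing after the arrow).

aaa->; ab->b; abb->a; bb->b

  | bbbaaab => bbaaab => baaab => bb => b
  | bba => ba
  | aab => ab => b
  | baa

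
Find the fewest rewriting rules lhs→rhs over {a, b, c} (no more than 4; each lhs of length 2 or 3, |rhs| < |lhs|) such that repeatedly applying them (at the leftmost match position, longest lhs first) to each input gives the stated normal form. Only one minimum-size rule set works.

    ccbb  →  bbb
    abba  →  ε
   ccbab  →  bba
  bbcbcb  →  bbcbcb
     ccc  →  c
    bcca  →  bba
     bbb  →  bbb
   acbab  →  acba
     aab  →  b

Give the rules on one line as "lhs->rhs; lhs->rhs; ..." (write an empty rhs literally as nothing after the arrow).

  | ccbb => bbb
  | abba => aba => aa => ε
  | ccbab => bbab => bba
  | bbcbcb

aa->; ab->a; cc->b; ccc->c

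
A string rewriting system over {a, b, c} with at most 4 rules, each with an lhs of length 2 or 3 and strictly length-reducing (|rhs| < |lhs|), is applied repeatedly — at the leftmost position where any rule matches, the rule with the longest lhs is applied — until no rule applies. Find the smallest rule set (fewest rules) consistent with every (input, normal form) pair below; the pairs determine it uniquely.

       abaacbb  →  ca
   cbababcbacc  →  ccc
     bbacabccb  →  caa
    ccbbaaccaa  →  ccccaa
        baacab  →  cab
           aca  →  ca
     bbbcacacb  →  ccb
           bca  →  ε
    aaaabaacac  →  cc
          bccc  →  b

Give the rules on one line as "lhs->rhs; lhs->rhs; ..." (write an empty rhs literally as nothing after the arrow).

ac->c; ba->; bb->a; bc->b

  | abaacbb => aacbb => acbb => cbb => ca
  | cbababcbacc => cbabcbacc => cbcbacc => cbbacc => caacc => cacc => ccc
  | bbacabccb => aacabccb => acabccb => cabccb => cabcb => cabb => caa
  | ccbbaaccaa => ccaaaccaa => ccaaccaa => ccaccaa => ccccaa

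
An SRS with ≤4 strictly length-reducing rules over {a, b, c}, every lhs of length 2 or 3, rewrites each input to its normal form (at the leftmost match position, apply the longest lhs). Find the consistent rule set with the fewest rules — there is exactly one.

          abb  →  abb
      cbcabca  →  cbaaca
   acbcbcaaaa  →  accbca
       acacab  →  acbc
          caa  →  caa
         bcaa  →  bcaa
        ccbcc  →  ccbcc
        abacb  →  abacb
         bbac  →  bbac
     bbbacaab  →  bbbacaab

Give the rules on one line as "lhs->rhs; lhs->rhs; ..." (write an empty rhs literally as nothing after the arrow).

aaa->bc; bcb->; cab->aa

  | abb
  | cbcabca => cbaaca
  | acbcbcaaaa => accaaaa => accbca
  | acacab => acaaa => acbc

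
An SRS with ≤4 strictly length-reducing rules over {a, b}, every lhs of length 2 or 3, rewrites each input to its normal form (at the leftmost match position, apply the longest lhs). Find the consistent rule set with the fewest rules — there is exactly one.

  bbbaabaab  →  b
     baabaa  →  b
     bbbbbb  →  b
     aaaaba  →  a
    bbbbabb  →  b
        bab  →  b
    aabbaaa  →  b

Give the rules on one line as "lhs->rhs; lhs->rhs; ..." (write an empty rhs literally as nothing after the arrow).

  | bbbaabaab => bbaabaab => baabaab => abaab => aab => bb => b
  | baabaa => abaa => aa => b
  | bbbbbb => bbbbb => bbbb => bbb => bb => b
  | aaaaba => baaba => aba => a

aa->b; ba->; bb->b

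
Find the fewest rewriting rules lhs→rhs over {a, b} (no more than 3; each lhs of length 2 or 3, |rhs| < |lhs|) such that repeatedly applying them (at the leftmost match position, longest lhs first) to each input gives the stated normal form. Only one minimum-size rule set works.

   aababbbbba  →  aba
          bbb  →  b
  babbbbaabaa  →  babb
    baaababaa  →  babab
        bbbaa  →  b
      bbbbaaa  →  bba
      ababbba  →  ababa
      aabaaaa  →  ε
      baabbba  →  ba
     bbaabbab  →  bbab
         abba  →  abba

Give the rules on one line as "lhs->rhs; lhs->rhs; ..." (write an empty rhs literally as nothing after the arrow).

  | aababbbbba => aaabbbbba => abbbbba => abbba => aba
  | bbb => b
  | babbbbaabaa => babbaabaa => babbaaaa => babbaa => babb
  | baaababaa => bababaa => babab

aa->; aab->aa; bbb->b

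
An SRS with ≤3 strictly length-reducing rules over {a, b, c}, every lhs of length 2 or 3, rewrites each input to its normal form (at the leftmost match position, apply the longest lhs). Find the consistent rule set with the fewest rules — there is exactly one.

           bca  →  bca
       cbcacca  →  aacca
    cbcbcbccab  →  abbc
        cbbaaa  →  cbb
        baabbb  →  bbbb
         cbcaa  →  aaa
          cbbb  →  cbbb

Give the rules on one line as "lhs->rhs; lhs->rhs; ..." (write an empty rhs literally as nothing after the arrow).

  | bca
  | cbcacca => aacca
  | cbcbcbccab => abcbccab => abacab => abcab => abbc
  | cbbaaa => cbbaa => cbba => cbb

ba->b; cab->bc; cbc->a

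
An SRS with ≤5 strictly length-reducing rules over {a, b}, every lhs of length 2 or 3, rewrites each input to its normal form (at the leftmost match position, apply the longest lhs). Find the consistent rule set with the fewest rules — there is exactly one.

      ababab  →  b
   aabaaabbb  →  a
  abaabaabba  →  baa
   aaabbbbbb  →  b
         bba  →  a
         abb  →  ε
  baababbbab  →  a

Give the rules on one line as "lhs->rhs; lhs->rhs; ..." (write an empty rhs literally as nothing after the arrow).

aab->a; ab->b; bb->; bbb->a

  | ababab => babab => bbab => ab => b
  | aabaaabbb => aaaabbb => aaabb => aab => a
  | abaabaabba => baabaabba => baaabba => baaba => baa
  | aaabbbbbb => aabbbbb => abbbb => bbbb => ab => b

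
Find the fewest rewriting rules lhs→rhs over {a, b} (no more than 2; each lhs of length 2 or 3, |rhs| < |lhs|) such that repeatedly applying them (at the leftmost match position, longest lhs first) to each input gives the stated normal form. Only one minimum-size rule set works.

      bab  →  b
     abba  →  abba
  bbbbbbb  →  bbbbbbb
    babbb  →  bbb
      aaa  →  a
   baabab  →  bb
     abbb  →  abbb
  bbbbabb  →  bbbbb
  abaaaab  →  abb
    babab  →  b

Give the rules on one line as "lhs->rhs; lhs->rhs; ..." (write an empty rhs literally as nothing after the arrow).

aa->; bab->b

  | bab => b
  | abba
  | bbbbbbb
  | babbb => bbb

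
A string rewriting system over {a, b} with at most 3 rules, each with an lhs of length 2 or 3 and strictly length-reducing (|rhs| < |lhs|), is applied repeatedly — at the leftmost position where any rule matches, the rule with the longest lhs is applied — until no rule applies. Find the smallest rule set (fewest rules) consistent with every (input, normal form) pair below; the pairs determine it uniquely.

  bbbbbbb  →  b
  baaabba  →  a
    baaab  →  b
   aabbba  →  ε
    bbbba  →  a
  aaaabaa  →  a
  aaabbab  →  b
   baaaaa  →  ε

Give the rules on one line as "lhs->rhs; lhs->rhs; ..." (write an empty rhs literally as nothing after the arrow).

  | bbbbbbb => bbbbb => bbb => b
  | baaabba => aabba => bba => a
  | baaab => aab => b
  | aabbba => bbba => ba => ε

aa->; ba->; bb->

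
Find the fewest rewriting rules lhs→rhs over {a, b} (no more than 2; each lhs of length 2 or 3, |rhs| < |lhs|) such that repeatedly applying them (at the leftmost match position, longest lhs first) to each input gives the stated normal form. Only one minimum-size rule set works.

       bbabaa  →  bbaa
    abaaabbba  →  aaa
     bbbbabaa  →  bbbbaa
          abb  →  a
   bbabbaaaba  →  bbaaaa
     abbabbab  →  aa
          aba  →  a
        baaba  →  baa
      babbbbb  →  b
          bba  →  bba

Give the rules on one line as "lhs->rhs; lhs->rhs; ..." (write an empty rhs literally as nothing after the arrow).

  | bbabaa => bbaa
  | abaaabbba => aaabbba => aaaba => aaa
  | bbbbabaa => bbbbaa
  | abb => a

ab->; abb->a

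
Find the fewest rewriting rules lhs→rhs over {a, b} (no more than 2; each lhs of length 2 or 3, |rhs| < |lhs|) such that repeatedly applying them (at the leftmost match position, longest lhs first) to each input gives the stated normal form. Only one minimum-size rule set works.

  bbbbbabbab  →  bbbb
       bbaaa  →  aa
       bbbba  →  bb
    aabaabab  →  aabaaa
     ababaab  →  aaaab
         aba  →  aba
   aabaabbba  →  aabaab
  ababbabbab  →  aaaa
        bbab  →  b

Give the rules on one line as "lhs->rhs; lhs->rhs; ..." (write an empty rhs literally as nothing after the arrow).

  | bbbbbabbab => bbbbbab => bbbb
  | bbaaa => aa
  | bbbba => bb
  | aabaabab => aabaaa

bab->a; bba->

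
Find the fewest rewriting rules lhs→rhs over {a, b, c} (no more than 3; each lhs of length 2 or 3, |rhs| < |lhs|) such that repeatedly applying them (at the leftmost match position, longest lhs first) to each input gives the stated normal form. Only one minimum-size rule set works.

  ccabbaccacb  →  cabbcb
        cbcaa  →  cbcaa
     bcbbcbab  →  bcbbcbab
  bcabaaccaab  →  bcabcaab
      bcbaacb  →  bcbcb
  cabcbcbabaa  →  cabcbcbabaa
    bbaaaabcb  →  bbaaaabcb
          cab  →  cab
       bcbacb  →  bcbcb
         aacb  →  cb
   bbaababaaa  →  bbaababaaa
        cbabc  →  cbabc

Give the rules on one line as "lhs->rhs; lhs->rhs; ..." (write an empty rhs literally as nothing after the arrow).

ac->c; cc->c

  | ccabbaccacb => cabbaccacb => cabbccacb => cabbcacb => cabbccb => cabbcb
  | cbcaa
  | bcbbcbab
  | bcabaaccaab => bcabaccaab => bcabccaab => bcabcaab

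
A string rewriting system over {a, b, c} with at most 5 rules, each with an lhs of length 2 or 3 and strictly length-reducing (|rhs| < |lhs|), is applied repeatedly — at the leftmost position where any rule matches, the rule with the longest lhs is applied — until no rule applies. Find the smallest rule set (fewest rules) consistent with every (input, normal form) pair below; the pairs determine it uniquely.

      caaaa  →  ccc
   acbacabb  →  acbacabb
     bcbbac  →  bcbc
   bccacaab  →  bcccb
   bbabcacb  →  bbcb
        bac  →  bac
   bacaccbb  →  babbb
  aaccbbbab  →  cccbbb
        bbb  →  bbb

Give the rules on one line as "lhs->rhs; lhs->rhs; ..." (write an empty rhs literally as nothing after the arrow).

aa->c; acc->ab; bba->b; cac->c

  | caaaa => ccaa => ccc
  | acbacabb
  | bcbbac => bcbc
  | bccacaab => bccaab => bcccb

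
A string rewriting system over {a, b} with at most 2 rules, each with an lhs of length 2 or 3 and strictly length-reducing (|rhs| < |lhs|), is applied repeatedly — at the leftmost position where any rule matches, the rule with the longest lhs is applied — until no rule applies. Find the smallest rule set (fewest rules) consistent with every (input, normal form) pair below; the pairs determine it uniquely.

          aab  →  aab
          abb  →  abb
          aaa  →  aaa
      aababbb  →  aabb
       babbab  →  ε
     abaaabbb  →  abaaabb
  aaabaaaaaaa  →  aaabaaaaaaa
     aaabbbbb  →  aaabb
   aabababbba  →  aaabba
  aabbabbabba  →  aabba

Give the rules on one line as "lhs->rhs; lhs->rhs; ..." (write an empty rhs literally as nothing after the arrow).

  | aab
  | abb
  | aaa
  | aababbb => aabb

bab->; bbb->bb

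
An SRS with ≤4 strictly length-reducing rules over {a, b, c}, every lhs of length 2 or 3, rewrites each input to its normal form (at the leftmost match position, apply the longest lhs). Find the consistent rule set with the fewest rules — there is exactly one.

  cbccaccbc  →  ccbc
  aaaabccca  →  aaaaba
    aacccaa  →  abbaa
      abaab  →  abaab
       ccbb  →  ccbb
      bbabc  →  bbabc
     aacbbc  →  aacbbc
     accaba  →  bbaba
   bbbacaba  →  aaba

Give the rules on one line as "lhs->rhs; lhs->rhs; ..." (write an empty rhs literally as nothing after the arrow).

  | cbccaccbc => cbcaccbc => cbaccbc => cbbbbc => ccbc
  | aaaabccca => aaaabcca => aaaabca => aaaaba
  | aacccaa => abbcaa => abbaa
  | abaab

acc->bb; bbb->c; ca->a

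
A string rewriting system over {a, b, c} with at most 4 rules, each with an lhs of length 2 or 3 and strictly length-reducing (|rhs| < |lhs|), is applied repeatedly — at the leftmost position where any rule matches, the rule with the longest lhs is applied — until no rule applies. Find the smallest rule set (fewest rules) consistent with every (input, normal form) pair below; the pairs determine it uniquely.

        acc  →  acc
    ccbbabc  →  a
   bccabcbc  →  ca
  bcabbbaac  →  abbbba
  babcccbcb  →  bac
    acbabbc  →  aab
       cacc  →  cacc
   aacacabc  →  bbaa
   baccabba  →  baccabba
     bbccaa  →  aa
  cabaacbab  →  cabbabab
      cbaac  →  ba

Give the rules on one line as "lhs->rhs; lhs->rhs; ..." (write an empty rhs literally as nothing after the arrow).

  | acc
  | ccbbabc => cbabc => abc => a
  | bccabcbc => cabcbc => cabc => ca
  | bcabbbaac => abbbaac => abbbba

aac->ba; bc->; cb->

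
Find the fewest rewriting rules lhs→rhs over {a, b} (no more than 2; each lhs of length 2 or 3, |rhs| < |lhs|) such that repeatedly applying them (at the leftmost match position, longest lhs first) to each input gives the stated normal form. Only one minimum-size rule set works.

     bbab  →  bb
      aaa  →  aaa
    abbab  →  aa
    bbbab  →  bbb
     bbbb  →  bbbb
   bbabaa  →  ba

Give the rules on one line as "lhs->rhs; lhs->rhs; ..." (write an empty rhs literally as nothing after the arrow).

  | bbab => bb
  | aaa
  | abbab => abab => aab => aa
  | bbbab => bbb

ab->a; bba->b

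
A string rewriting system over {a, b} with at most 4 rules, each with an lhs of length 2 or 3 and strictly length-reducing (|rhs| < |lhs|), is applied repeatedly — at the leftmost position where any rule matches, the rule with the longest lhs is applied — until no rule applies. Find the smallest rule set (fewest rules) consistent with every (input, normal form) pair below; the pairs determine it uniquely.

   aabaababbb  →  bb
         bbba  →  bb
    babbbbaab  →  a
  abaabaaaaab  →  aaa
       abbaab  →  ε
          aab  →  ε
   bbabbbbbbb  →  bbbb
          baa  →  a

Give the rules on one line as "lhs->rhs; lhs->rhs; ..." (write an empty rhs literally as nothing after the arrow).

aab->; ab->; ba->; bab->a

  | aabaababbb => aababbb => abbb => bb
  | bbba => bb
  | babbbbaab => abbbaab => bbaab => bab => a
  | abaabaaaaab => aabaaaaab => aaaaab => aaa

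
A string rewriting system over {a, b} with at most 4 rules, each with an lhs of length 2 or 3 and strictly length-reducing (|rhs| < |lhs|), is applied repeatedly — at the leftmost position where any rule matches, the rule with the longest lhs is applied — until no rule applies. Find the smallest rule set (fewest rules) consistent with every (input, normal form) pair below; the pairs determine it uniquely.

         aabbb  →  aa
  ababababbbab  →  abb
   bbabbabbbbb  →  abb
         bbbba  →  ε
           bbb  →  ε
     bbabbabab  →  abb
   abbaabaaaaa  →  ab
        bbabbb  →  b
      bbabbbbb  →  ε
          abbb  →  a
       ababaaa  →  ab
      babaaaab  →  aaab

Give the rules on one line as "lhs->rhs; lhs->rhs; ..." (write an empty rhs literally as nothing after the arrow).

aba->ab; ba->; bbb->

  | aabbb => aa
  | ababababbbab => abbababbbab => abbabbbab => abbbbab => abab => abb
  | bbabbabbbbb => bbbabbbbb => abbbbb => abb
  | bbbba => ba => ε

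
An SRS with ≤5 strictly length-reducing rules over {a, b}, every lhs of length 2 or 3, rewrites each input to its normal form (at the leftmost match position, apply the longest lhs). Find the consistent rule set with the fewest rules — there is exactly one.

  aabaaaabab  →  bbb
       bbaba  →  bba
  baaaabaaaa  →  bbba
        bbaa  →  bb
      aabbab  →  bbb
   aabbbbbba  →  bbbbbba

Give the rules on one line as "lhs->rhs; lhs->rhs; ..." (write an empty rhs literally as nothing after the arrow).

aa->; aaa->b; ab->b; aba->a

  | aabaaaabab => baaaabab => bbabab => bbab => bbb
  | bbaba => bba
  | baaaabaaaa => bbabaaaa => bbaaaa => bbba
  | bbaa => bb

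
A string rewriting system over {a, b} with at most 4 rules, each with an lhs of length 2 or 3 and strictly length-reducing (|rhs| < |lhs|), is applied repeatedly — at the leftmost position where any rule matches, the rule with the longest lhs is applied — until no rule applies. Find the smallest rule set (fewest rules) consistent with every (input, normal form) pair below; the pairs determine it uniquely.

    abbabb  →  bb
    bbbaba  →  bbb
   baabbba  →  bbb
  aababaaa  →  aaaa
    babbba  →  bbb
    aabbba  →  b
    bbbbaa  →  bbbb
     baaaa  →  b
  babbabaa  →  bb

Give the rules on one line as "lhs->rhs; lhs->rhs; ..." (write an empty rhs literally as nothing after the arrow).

ab->; ba->b; bab->b

  | abbabb => babb => bb
  | bbbaba => bbba => bbb
  | baabbba => babbba => bbba => bbb
  | aababaaa => aabaaa => aaaa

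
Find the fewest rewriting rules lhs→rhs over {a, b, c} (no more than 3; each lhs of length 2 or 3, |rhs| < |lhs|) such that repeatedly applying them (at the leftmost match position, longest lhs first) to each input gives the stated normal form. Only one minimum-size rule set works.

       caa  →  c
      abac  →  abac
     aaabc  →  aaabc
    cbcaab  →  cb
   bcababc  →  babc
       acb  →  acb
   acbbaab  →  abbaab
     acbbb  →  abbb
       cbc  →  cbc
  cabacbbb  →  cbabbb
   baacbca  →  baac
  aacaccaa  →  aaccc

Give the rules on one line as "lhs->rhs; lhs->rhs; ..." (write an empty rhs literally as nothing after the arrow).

bca->; ca->c; cbb->bb

  | caa => ca => c
  | abac
  | aaabc
  | cbcaab => cab => cb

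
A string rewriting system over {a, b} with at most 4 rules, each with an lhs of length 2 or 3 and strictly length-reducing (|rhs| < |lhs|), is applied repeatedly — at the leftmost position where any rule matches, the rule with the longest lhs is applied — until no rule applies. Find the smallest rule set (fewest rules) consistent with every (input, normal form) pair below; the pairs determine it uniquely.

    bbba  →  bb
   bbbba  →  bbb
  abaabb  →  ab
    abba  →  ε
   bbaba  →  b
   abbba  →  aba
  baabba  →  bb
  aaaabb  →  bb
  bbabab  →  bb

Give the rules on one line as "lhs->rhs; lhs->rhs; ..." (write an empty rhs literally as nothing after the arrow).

  | bbba => bb
  | bbbba => bbb
  | abaabb => abbb => ab
  | abba => aa => ε

aa->; abb->a; bba->b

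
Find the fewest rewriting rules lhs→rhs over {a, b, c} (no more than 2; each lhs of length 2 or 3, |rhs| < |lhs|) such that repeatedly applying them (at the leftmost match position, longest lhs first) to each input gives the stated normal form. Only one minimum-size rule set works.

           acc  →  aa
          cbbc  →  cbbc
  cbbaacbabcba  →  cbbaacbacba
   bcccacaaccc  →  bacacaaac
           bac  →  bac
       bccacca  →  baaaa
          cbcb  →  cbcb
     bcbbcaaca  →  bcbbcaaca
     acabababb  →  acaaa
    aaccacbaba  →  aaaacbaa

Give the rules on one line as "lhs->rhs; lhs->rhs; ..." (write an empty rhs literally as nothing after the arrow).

ab->a; cc->a

  | acc => aa
  | cbbc
  | cbbaacbabcba => cbbaacbacba
  | bcccacaaccc => bacacaaccc => bacacaaac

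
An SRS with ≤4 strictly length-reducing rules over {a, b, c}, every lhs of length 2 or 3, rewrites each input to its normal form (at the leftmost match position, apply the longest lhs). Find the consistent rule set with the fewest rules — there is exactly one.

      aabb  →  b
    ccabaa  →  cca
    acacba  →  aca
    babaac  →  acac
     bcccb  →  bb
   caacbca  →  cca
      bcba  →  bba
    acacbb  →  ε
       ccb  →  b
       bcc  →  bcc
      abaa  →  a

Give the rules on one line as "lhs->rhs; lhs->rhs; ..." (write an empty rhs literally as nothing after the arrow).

  | aabb => abb => b
  | ccabaa => ccaa => cca
  | acacba => acaba => aca
  | babaac => acaac => acac

aa->a; ab->; bab->ac; cb->b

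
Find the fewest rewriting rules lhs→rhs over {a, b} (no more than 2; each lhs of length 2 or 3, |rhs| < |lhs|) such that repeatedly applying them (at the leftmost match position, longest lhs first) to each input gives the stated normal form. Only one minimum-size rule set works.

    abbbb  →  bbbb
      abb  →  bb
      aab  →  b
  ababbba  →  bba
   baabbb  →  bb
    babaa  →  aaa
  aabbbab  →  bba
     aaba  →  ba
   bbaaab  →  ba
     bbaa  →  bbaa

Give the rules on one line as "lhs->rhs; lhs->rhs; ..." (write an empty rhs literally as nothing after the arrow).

  | abbbb => bbbb
  | abb => bb
  | aab => ab => b
  | ababbba => babbba => abba => bba

ab->b; bab->a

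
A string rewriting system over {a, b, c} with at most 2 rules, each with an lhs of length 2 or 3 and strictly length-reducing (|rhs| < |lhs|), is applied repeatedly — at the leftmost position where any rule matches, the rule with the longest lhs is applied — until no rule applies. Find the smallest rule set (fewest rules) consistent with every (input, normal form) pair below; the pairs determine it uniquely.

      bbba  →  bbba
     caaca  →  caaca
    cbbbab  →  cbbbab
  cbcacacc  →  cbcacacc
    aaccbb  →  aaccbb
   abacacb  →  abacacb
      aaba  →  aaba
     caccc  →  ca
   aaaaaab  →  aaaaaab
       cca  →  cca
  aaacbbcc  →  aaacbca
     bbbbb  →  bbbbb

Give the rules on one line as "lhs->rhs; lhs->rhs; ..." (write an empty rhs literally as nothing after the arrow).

bcc->ca; ccc->

  | bbba
  | caaca
  | cbbbab
  | cbcacacc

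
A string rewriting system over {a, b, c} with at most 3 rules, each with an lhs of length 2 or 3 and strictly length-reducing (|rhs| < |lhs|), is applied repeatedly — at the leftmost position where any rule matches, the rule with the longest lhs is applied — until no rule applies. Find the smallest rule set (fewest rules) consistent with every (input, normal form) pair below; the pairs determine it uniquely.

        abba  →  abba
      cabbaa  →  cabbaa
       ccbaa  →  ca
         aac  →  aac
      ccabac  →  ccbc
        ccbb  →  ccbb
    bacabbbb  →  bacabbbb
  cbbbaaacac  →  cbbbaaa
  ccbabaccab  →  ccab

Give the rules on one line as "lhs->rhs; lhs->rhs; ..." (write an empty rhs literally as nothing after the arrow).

  | abba
  | cabbaa
  | ccbaa => ca
  | aac

aba->b; cac->; cba->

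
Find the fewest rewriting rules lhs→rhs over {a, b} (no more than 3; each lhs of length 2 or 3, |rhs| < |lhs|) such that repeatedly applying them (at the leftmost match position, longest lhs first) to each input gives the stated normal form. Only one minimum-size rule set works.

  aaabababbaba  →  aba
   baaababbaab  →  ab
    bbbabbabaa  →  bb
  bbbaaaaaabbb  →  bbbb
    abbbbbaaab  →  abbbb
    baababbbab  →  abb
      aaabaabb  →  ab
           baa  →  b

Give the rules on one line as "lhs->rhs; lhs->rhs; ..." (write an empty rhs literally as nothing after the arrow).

  | aaabababbaba => abababbaba => aabbaba => abbaba => aba
  | baaababbaab => bababbaab => abbaab => abbab => ab
  | bbbabbabaa => bbbabaa => bbaa => bb
  | bbbaaaaaabbb => bbbaaaabbb => bbbaabbb => bbbabbb => bbbb

aa->; aab->ab; bab->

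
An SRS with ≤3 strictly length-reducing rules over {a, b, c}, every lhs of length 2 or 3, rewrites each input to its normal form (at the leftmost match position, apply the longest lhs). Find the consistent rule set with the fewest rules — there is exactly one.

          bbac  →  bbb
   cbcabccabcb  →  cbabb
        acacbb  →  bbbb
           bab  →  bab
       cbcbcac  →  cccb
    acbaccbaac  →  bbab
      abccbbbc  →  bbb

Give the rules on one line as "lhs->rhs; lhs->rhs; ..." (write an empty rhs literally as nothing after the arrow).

ac->b; bc->b; bcb->c

  | bbac => bbb
  | cbcabccabcb => cbabccabcb => cbabcabcb => cbababcb => cbabac => cbabb
  | acacbb => bacbb => bbbb
  | bab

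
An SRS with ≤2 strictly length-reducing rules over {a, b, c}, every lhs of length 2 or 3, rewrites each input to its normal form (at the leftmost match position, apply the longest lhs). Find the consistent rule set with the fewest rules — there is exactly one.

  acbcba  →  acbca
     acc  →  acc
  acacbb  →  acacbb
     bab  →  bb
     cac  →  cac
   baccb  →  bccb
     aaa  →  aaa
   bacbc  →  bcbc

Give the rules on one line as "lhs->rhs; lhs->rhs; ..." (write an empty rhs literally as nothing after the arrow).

  | acbcba => acbca
  | acc
  | acacbb
  | bab => bb

ba->b; cba->ca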